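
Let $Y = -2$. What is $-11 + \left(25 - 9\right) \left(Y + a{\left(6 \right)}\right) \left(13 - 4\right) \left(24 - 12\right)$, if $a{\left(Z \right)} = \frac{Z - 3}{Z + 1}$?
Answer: $- \frac{19085}{7} \approx -2726.4$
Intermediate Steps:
$a{\left(Z \right)} = \frac{-3 + Z}{1 + Z}$
$-11 + \left(25 - 9\right) \left(Y + a{\left(6 \right)}\right) \left(13 - 4\right) \left(24 - 12\right) = -11 + \left(25 - 9\right) \left(-2 + \frac{-3 + 6}{1 + 6}\right) \left(13 - 4\right) \left(24 - 12\right) = -11 + 16 \left(-2 + \frac{1}{7} \cdot 3\right) 9 \cdot 12 = -11 + 16 \left(-2 + \frac{1}{7} \cdot 3\right) 108 = -11 + 16 \left(-2 + \frac{3}{7}\right) 108 = -11 + 16 \left(- \frac{11}{7}\right) 108 = -11 - \frac{19008}{7} = - \frac{19085}{7}$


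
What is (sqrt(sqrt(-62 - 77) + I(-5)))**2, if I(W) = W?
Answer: -5 + I*sqrt(139) ≈ -5.0 + 11.79*I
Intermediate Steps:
(sqrt(sqrt(-62 - 77) + I(-5)))**2 = (sqrt(sqrt(-62 - 77) - 5))**2 = (sqrt(sqrt(-139) - 5))**2 = (sqrt(I*sqrt(139) - 5))**2 = (sqrt(-5 + I*sqrt(139)))**2 = -5 + I*sqrt(139)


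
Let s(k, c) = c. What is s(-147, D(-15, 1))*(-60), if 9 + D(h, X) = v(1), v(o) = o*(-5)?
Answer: 840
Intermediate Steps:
v(o) = -5*o
D(h, X) = -14 (D(h, X) = -9 - 5*1 = -9 - 5 = -14)
s(-147, D(-15, 1))*(-60) = -14*(-60) = 840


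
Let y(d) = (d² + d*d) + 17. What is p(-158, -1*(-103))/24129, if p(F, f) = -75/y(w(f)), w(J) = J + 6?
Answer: -25/191254497 ≈ -1.3072e-7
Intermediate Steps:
w(J) = 6 + J
y(d) = 17 + 2*d² (y(d) = (d² + d²) + 17 = 2*d² + 17 = 17 + 2*d²)
p(F, f) = -75/(17 + 2*(6 + f)²)
p(-158, -1*(-103))/24129 = -75/(17 + 2*(6 - 1*(-103))²)/24129 = -75/(17 + 2*(6 + 103)²)*(1/24129) = -75/(17 + 2*109²)*(1/24129) = -75/(17 + 2*11881)*(1/24129) = -75/(17 + 23762)*(1/24129) = -75/23779*(1/24129) = -75*1/23779*(1/24129) = -75/23779*1/24129 = -25/191254497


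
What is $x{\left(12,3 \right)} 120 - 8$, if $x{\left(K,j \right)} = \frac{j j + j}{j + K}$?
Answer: $88$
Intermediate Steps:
$x{\left(K,j \right)} = \frac{j + j^{2}}{K + j}$ ($x{\left(K,j \right)} = \frac{j^{2} + j}{K + j} = \frac{j + j^{2}}{K + j}$)
$x{\left(12,3 \right)} 120 - 8 = \frac{3 \left(1 + 3\right)}{12 + 3} \cdot 120 - 8 = 3 \cdot \frac{1}{15} \cdot 4 \cdot 120 - 8 = \frac{4}{5} \cdot 120 - 8 = 96 - 8 = 88$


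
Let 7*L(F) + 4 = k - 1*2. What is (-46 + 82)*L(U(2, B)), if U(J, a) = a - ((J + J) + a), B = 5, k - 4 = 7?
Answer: 180/7 ≈ 25.714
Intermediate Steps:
k = 11 (k = 4 + 7 = 11)
U(J, a) = -2*J (U(J, a) = a - (2*J + a) = a - (a + 2*J) = a + (-a - 2*J) = -2*J)
L(F) = 5/7 (L(F) = -4/7 + (11 - 1*2)/7 = -4/7 + (11 - 2)/7 = -4/7 + (⅐)*9 = -4/7 + 9/7 = 5/7)
(-46 + 82)*L(U(2, B)) = (-46 + 82)*(5/7) = 36*(5/7) = 180/7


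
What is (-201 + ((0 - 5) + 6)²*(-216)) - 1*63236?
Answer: -63653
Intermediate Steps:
(-201 + ((0 - 5) + 6)²*(-216)) - 1*63236 = (-201 + (-5 + 6)²*(-216)) - 63236 = (-201 + 1²*(-216)) - 63236 = (-201 + 1*(-216)) - 63236 = (-201 - 216) - 63236 = -417 - 63236 = -63653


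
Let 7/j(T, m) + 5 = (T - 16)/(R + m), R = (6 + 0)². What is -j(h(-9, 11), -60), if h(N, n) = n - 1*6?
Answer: 168/109 ≈ 1.5413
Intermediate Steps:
R = 36 (R = 6² = 36)
h(N, n) = -6 + n (h(N, n) = n - 6 = -6 + n)
j(T, m) = 7/(-5 + (-16 + T)/(36 + m)) (j(T, m) = 7/(-5 + (T - 16)/(36 + m)) = 7/(-5 + (-16 + T)/(36 + m)))
-j(h(-9, 11), -60) = -7*(-36 - 1*(-60))/(196 - (-6 + 11) + 5*(-60)) = -7*(-36 + 60)/(196 - 1*5 - 300) = -7*24/(196 - 5 - 300) = -7*24/(-109) = -7*(-1)*24/109 = -1*(-168/109) = 168/109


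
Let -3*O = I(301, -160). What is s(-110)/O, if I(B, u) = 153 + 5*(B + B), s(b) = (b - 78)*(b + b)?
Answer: -124080/3163 ≈ -39.229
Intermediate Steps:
s(b) = 2*b*(-78 + b) (s(b) = (-78 + b)*(2*b) = 2*b*(-78 + b))
I(B, u) = 153 + 10*B (I(B, u) = 153 + 5*(2*B) = 153 + 10*B)
O = -3163/3 (O = -(153 + 10*301)/3 = -(153 + 3010)/3 = -⅓*3163 = -3163/3 ≈ -1054.3)
s(-110)/O = (2*(-110)*(-78 - 110))/(-3163/3) = (2*(-110)*(-188))*(-3/3163) = 41360*(-3/3163) = -124080/3163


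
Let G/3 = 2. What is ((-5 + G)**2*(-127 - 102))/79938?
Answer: -229/79938 ≈ -0.0028647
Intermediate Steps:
G = 6 (G = 3*2 = 6)
((-5 + G)**2*(-127 - 102))/79938 = ((-5 + 6)**2*(-127 - 102))/79938 = (1**2*(-229))*(1/79938) = (1*(-229))*(1/79938) = -229*1/79938 = -229/79938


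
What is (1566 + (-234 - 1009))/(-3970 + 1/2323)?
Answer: -750329/9222309 ≈ -0.081360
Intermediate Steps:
(1566 + (-234 - 1009))/(-3970 + 1/2323) = (1566 - 1243)/(-3970 + 1/2323) = 323/(-9222309/2323) = 323*(-2323/9222309) = -750329/9222309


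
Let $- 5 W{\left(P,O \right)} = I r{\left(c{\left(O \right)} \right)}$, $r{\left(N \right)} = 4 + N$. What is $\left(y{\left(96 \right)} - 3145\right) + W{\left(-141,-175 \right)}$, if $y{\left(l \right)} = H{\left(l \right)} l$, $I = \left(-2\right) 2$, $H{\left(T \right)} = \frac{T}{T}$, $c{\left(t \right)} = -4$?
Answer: $-3049$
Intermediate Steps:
$H{\left(T \right)} = 1$
$I = -4$
$W{\left(P,O \right)} = 0$ ($W{\left(P,O \right)} = - \frac{\left(-4\right) \left(4 - 4\right)}{5} = - \frac{\left(-4\right) 0}{5} = \left(- \frac{1}{5}\right) 0 = 0$)
$y{\left(l \right)} = l$ ($y{\left(l \right)} = 1 l = l$)
$\left(y{\left(96 \right)} - 3145\right) + W{\left(-141,-175 \right)} = \left(96 - 3145\right) + 0 = -3049 + 0 = -3049$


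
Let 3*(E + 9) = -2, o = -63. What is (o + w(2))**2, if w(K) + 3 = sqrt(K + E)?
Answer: (198 - I*sqrt(69))**2/9 ≈ 4348.3 - 365.49*I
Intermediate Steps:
E = -29/3 (E = -9 + (1/3)*(-2) = -9 - 2/3 = -29/3 ≈ -9.6667)
w(K) = -3 + sqrt(-29/3 + K) (w(K) = -3 + sqrt(K - 29/3) = -3 + sqrt(-29/3 + K))
(o + w(2))**2 = (-63 + (-3 + sqrt(-87 + 9*2)/3))**2 = (-63 + (-3 + sqrt(-87 + 18)/3))**2 = (-63 + (-3 + sqrt(-69)/3))**2 = (-63 + (-3 + (I*sqrt(69))/3))**2 = (-63 + (-3 + I*sqrt(69)/3))**2 = (-66 + I*sqrt(69)/3)**2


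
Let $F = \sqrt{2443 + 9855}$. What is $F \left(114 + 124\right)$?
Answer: $238 \sqrt{12298} \approx 26393.0$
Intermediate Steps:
$F = \sqrt{12298} \approx 110.9$
$F \left(114 + 124\right) = \sqrt{12298} \left(114 + 124\right) = \sqrt{12298} \cdot 238 = 238 \sqrt{12298}$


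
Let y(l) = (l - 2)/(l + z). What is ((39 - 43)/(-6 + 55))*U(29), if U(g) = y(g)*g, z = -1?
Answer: -783/343 ≈ -2.2828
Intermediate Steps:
y(l) = (-2 + l)/(-1 + l) (y(l) = (l - 2)/(l - 1) = (-2 + l)/(-1 + l))
U(g) = g*(-2 + g)/(-1 + g) (U(g) = ((-2 + g)/(-1 + g))*g = g*(-2 + g)/(-1 + g))
((39 - 43)/(-6 + 55))*U(29) = ((39 - 43)/(-6 + 55))*(29*(-2 + 29)/(-1 + 29)) = (-4/49)*(29*27/28) = (-4*1/49)*(29*(1/28)*27) = -4/49*783/28 = -783/343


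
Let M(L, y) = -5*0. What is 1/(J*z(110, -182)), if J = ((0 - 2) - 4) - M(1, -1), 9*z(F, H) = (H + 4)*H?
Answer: -3/64792 ≈ -4.6302e-5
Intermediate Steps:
M(L, y) = 0
z(F, H) = H*(4 + H)/9 (z(F, H) = ((H + 4)*H)/9 = ((4 + H)*H)/9 = (H*(4 + H))/9 = H*(4 + H)/9)
J = -6 (J = ((0 - 2) - 4) - 1*0 = (-2 - 4) + 0 = -6 + 0 = -6)
1/(J*z(110, -182)) = 1/(-2*(-182)*(4 - 182)/3) = 1/(-2*(-182)*(-178)/3) = 1/(-6*32396/9) = 1/(-64792/3) = -3/64792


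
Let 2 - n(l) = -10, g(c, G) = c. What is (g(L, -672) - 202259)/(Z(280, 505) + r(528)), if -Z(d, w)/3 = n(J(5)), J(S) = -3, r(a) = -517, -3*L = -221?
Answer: 606556/1659 ≈ 365.62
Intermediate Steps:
L = 221/3 (L = -1/3*(-221) = 221/3 ≈ 73.667)
n(l) = 12 (n(l) = 2 - 1*(-10) = 2 + 10 = 12)
Z(d, w) = -36 (Z(d, w) = -3*12 = -36)
(g(L, -672) - 202259)/(Z(280, 505) + r(528)) = (221/3 - 202259)/(-36 - 517) = -606556/3/(-553) = -606556/3*(-1/553) = 606556/1659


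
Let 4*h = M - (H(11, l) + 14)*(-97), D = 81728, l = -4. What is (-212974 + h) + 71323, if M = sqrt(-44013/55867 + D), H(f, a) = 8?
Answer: -282235/2 + sqrt(255080574524321)/223468 ≈ -1.4105e+5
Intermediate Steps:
M = sqrt(255080574524321)/55867 (M = sqrt(-44013/55867 + 81728) = sqrt(4565854163/55867) = sqrt(255080574524321)/55867 ≈ 285.88)
h = 1067/2 + sqrt(255080574524321)/223468 (h = (sqrt(255080574524321)/55867 - (8 + 14)*(-97))/4 = (sqrt(255080574524321)/55867 - 22*(-97))/4 = (sqrt(255080574524321)/55867 - 1*(-2134))/4 = (sqrt(255080574524321)/55867 + 2134)/4 = (2134 + sqrt(255080574524321)/55867)/4 = 1067/2 + sqrt(255080574524321)/223468 ≈ 604.97)
(-212974 + h) + 71323 = (-212974 + (1067/2 + sqrt(255080574524321)/223468)) + 71323 = (-424881/2 + sqrt(255080574524321)/223468) + 71323 = -282235/2 + sqrt(255080574524321)/223468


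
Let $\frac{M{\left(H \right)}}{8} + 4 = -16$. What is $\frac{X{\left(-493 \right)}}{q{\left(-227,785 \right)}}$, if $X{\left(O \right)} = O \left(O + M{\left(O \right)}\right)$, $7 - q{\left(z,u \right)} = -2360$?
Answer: $\frac{321929}{2367} \approx 136.01$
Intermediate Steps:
$M{\left(H \right)} = -160$ ($M{\left(H \right)} = -32 + 8 \left(-16\right) = -32 - 128 = -160$)
$q{\left(z,u \right)} = 2367$ ($q{\left(z,u \right)} = 7 - -2360 = 7 + 2360 = 2367$)
$X{\left(O \right)} = O \left(-160 + O\right)$ ($X{\left(O \right)} = O \left(O - 160\right) = O \left(-160 + O\right)$)
$\frac{X{\left(-493 \right)}}{q{\left(-227,785 \right)}} = \frac{\left(-493\right) \left(-160 - 493\right)}{2367} = \left(-493\right) \left(-653\right) \frac{1}{2367} = 321929 \cdot \frac{1}{2367} = \frac{321929}{2367}$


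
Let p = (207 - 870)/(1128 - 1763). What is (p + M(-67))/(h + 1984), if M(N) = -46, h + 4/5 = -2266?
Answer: 28547/179578 ≈ 0.15897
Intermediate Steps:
h = -11334/5 (h = -⅘ - 2266 = -11334/5 ≈ -2266.8)
p = 663/635 (p = -663/(-635) = -663*(-1/635) = 663/635 ≈ 1.0441)
(p + M(-67))/(h + 1984) = (663/635 - 46)/(-11334/5 + 1984) = -28547/(635*(-1414/5)) = -28547/635*(-5/1414) = 28547/179578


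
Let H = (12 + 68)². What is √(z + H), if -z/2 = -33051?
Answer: √72502 ≈ 269.26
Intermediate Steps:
z = 66102 (z = -2*(-33051) = 66102)
H = 6400 (H = 80² = 6400)
√(z + H) = √(66102 + 6400) = √72502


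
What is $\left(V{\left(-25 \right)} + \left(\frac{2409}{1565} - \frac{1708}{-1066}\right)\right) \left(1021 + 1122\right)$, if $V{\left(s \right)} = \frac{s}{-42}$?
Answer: $\frac{280550671417}{35034090} \approx 8007.9$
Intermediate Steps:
$V{\left(s \right)} = - \frac{s}{42}$ ($V{\left(s \right)} = s \left(- \frac{1}{42}\right) = - \frac{s}{42}$)
$\left(V{\left(-25 \right)} + \left(\frac{2409}{1565} - \frac{1708}{-1066}\right)\right) \left(1021 + 1122\right) = \left(\left(- \frac{1}{42}\right) \left(-25\right) + \left(\frac{2409}{1565} - \frac{1708}{-1066}\right)\right) \left(1021 + 1122\right) = \left(\frac{25}{42} + \left(2409 \cdot \frac{1}{1565} - - \frac{854}{533}\right)\right) 2143 = \left(\frac{25}{42} + \left(\frac{2409}{1565} + \frac{854}{533}\right)\right) 2143 = \left(\frac{25}{42} + \frac{2620507}{834145}\right) 2143 = \frac{130914919}{35034090} \cdot 2143 = \frac{280550671417}{35034090}$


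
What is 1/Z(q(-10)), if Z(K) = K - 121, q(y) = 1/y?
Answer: -10/1211 ≈ -0.0082576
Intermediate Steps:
Z(K) = -121 + K
1/Z(q(-10)) = 1/(-121 + 1/(-10)) = 1/(-121 - ⅒) = 1/(-1211/10) = -10/1211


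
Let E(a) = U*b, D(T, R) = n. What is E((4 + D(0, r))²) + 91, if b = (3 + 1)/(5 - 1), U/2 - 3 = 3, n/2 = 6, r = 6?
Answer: 103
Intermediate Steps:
n = 12 (n = 2*6 = 12)
D(T, R) = 12
U = 12 (U = 6 + 2*3 = 6 + 6 = 12)
b = 1 (b = 4/4 = 4*(¼) = 1)
E(a) = 12 (E(a) = 12*1 = 12)
E((4 + D(0, r))²) + 91 = 12 + 91 = 103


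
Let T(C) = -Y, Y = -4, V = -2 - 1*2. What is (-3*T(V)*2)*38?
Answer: -912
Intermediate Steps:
V = -4 (V = -2 - 2 = -4)
T(C) = 4 (T(C) = -1*(-4) = 4)
(-3*T(V)*2)*38 = (-3*4*2)*38 = -12*2*38 = -24*38 = -912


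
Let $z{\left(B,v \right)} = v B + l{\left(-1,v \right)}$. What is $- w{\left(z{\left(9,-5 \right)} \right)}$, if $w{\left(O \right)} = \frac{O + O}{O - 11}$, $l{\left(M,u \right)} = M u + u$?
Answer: $- \frac{45}{28} \approx -1.6071$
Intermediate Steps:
$l{\left(M,u \right)} = u + M u$
$z{\left(B,v \right)} = B v$ ($z{\left(B,v \right)} = v B + v \left(1 - 1\right) = B v + v 0 = B v + 0 = B v$)
$w{\left(O \right)} = \frac{2 O}{-11 + O}$
$- w{\left(z{\left(9,-5 \right)} \right)} = - \frac{2 \cdot 9 \left(-5\right)}{-11 + 9 \left(-5\right)} = - \frac{2 \left(-45\right)}{-11 - 45} = - \frac{2 \left(-45\right)}{-56} = - \frac{2 \left(-45\right) \left(-1\right)}{56} = \left(-1\right) \frac{45}{28} = - \frac{45}{28}$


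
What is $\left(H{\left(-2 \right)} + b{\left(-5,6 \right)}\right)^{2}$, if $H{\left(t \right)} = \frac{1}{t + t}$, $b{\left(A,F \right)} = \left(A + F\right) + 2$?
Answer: $\frac{121}{16} \approx 7.5625$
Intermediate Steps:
$b{\left(A,F \right)} = 2 + A + F$
$H{\left(t \right)} = \frac{1}{2 t}$
$\left(H{\left(-2 \right)} + b{\left(-5,6 \right)}\right)^{2} = \left(\frac{1}{2 \left(-2\right)} + \left(2 - 5 + 6\right)\right)^{2} = \left(\frac{1}{2} \left(- \frac{1}{2}\right) + 3\right)^{2} = \left(- \frac{1}{4} + 3\right)^{2} = \left(\frac{11}{4}\right)^{2} = \frac{121}{16}$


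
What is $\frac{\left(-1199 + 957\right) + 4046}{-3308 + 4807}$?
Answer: $\frac{3804}{1499} \approx 2.5377$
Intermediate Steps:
$\frac{\left(-1199 + 957\right) + 4046}{-3308 + 4807} = \frac{-242 + 4046}{1499} = 3804 \cdot \frac{1}{1499} = \frac{3804}{1499}$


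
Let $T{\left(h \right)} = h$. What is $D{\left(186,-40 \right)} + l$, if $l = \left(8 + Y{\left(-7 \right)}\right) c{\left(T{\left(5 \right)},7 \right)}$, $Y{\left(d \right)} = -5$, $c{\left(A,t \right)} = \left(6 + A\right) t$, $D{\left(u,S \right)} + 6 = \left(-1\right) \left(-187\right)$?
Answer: $412$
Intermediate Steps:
$D{\left(u,S \right)} = 181$ ($D{\left(u,S \right)} = -6 - -187 = -6 + 187 = 181$)
$c{\left(A,t \right)} = t \left(6 + A\right)$
$l = 231$ ($l = \left(8 - 5\right) 7 \left(6 + 5\right) = 3 \cdot 7 \cdot 11 = 3 \cdot 77 = 231$)
$D{\left(186,-40 \right)} + l = 181 + 231 = 412$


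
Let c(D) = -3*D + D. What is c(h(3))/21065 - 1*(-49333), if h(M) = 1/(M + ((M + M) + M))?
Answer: 6235197869/126390 ≈ 49333.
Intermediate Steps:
h(M) = 1/(4*M) (h(M) = 1/(M + (2*M + M)) = 1/(M + 3*M) = 1/(4*M))
c(D) = -2*D
c(h(3))/21065 - 1*(-49333) = -1/(2*3)/21065 - 1*(-49333) = -1/(2*3)*(1/21065) + 49333 = -2*1/12*(1/21065) + 49333 = -⅙*1/21065 + 49333 = -1/126390 + 49333 = 6235197869/126390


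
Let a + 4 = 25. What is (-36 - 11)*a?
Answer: -987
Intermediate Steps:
a = 21 (a = -4 + 25 = 21)
(-36 - 11)*a = (-36 - 11)*21 = -47*21 = -987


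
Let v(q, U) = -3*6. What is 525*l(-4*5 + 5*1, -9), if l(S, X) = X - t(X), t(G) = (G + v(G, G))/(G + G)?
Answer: -11025/2 ≈ -5512.5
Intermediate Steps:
v(q, U) = -18
t(G) = (-18 + G)/(2*G) (t(G) = (G - 18)/(G + G) = (-18 + G)/((2*G)) = (-18 + G)*(1/(2*G)) = (-18 + G)/(2*G))
l(S, X) = X - (-18 + X)/(2*X)
525*l(-4*5 + 5*1, -9) = 525*(-½ - 9 + 9/(-9)) = 525*(-½ - 9 + 9*(-⅑)) = 525*(-½ - 9 - 1) = 525*(-21/2) = -11025/2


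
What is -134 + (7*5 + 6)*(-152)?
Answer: -6366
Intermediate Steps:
-134 + (7*5 + 6)*(-152) = -134 + (35 + 6)*(-152) = -134 + 41*(-152) = -134 - 6232 = -6366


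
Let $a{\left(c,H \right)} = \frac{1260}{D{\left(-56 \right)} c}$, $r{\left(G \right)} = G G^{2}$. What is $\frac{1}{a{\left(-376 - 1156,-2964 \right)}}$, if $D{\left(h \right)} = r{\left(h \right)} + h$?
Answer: $\frac{9611768}{45} \approx 2.1359 \cdot 10^{5}$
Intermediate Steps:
$r{\left(G \right)} = G^{3}$
$D{\left(h \right)} = h + h^{3}$ ($D{\left(h \right)} = h^{3} + h = h + h^{3}$)
$a{\left(c,H \right)} = - \frac{45}{6274 c}$ ($a{\left(c,H \right)} = \frac{1260}{\left(-56 + \left(-56\right)^{3}\right) c} = \frac{1260}{\left(-56 - 175616\right) c} = \frac{1260}{\left(-175672\right) c} = 1260 \left(- \frac{1}{175672 c}\right) = - \frac{45}{6274 c}$)
$\frac{1}{a{\left(-376 - 1156,-2964 \right)}} = \frac{1}{\left(- \frac{45}{6274}\right) \frac{1}{-376 - 1156}} = \frac{1}{\left(- \frac{45}{6274}\right) \frac{1}{-1532}} = \frac{1}{\left(- \frac{45}{6274}\right) \left(- \frac{1}{1532}\right)} = \frac{1}{\frac{45}{9611768}} = \frac{9611768}{45}$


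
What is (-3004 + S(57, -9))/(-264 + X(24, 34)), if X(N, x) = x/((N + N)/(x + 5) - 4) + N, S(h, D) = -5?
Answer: 54162/4541 ≈ 11.927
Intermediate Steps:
X(N, x) = N + x/(-4 + 2*N/(5 + x)) (X(N, x) = x/((2*N)/(5 + x) - 4) + N = x/(2*N/(5 + x) - 4) + N = x/(-4 + 2*N/(5 + x)) + N = N + x/(-4 + 2*N/(5 + x)))
(-3004 + S(57, -9))/(-264 + X(24, 34)) = (-3004 - 5)/(-264 + (-1*34**2 - 5*34 - 2*24**2 + 20*24 + 4*24*34)/(2*(10 - 1*24 + 2*34))) = -3009/(-264 + (-1*1156 - 170 - 2*576 + 480 + 3264)/(2*(10 - 24 + 68))) = -3009/(-264 + (1/2)*(-1156 - 170 - 1152 + 480 + 3264)/54) = -3009/(-264 + (1/2)*(1/54)*1266) = -3009/(-264 + 211/18) = -3009/(-4541/18) = -3009*(-18/4541) = 54162/4541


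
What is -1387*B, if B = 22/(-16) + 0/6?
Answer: 15257/8 ≈ 1907.1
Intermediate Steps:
B = -11/8 (B = 22*(-1/16) + 0*(⅙) = -11/8 + 0 = -11/8 ≈ -1.3750)
-1387*B = -1387*(-11/8) = 15257/8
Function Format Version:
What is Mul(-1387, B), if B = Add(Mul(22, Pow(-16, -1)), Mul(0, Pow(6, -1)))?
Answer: Rational(15257, 8) ≈ 1907.1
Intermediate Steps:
B = Rational(-11, 8) (B = Add(Mul(22, Rational(-1, 16)), Mul(0, Rational(1, 6))) = Add(Rational(-11, 8), 0) = Rational(-11, 8) ≈ -1.3750)
Mul(-1387, B) = Mul(-1387, Rational(-11, 8)) = Rational(15257, 8)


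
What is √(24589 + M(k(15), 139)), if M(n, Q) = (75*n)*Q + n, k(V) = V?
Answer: √180979 ≈ 425.42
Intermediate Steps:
M(n, Q) = n + 75*Q*n (M(n, Q) = 75*Q*n + n = n + 75*Q*n)
√(24589 + M(k(15), 139)) = √(24589 + 15*(1 + 75*139)) = √(24589 + 15*(1 + 10425)) = √(24589 + 15*10426) = √(24589 + 156390) = √180979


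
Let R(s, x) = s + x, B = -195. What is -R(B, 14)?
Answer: 181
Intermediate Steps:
-R(B, 14) = -(-195 + 14) = -1*(-181) = 181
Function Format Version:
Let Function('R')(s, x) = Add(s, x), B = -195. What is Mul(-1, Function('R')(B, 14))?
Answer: 181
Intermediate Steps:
Mul(-1, Function('R')(B, 14)) = Mul(-1, Add(-195, 14)) = Mul(-1, -181) = 181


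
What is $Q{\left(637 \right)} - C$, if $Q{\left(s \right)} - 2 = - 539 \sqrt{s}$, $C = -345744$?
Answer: $345746 - 3773 \sqrt{13} \approx 3.3214 \cdot 10^{5}$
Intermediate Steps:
$Q{\left(s \right)} = 2 - 539 \sqrt{s}$
$Q{\left(637 \right)} - C = \left(2 - 539 \sqrt{637}\right) - -345744 = \left(2 - 539 \cdot 7 \sqrt{13}\right) + 345744 = \left(2 - 3773 \sqrt{13}\right) + 345744 = 345746 - 3773 \sqrt{13}$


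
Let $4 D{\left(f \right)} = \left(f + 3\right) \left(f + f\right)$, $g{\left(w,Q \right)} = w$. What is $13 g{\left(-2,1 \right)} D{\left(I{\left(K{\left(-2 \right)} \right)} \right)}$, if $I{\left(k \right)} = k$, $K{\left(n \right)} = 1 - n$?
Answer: $-234$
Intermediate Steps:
$D{\left(f \right)} = \frac{f \left(3 + f\right)}{2}$ ($D{\left(f \right)} = \frac{\left(f + 3\right) \left(f + f\right)}{4} = \frac{\left(3 + f\right) 2 f}{4} = \frac{2 f \left(3 + f\right)}{4} = \frac{f \left(3 + f\right)}{2}$)
$13 g{\left(-2,1 \right)} D{\left(I{\left(K{\left(-2 \right)} \right)} \right)} = 13 \left(-2\right) \frac{\left(1 - -2\right) \left(3 + \left(1 - -2\right)\right)}{2} = - 26 \frac{\left(1 + 2\right) \left(3 + \left(1 + 2\right)\right)}{2} = - 26 \cdot \frac{1}{2} \cdot 3 \left(3 + 3\right) = - 26 \cdot \frac{1}{2} \cdot 3 \cdot 6 = \left(-26\right) 9 = -234$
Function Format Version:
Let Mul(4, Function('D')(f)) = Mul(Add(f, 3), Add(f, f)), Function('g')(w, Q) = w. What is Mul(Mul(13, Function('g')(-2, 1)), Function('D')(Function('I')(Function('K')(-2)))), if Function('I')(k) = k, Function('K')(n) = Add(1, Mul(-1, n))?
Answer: -234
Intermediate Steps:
Function('D')(f) = Mul(Rational(1, 2), f, Add(3, f)) (Function('D')(f) = Mul(Rational(1, 4), Mul(Add(f, 3), Add(f, f))) = Mul(Rational(1, 4), Mul(Add(3, f), Mul(2, f))) = Mul(Rational(1, 4), Mul(2, f, Add(3, f))) = Mul(Rational(1, 2), f, Add(3, f)))
Mul(Mul(13, Function('g')(-2, 1)), Function('D')(Function('I')(Function('K')(-2)))) = Mul(Mul(13, -2), Mul(Rational(1, 2), Add(1, Mul(-1, -2)), Add(3, Add(1, Mul(-1, -2))))) = Mul(-26, Mul(Rational(1, 2), Add(1, 2), Add(3, Add(1, 2)))) = Mul(-26, Mul(Rational(1, 2), 3, Add(3, 3))) = Mul(-26, Mul(Rational(1, 2), 3, 6)) = Mul(-26, 9) = -234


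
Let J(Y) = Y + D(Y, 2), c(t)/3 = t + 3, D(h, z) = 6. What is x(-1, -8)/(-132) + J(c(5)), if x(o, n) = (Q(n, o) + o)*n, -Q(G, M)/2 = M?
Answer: 992/33 ≈ 30.061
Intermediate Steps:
Q(G, M) = -2*M
x(o, n) = -n*o (x(o, n) = (-2*o + o)*n = (-o)*n = -n*o)
c(t) = 9 + 3*t (c(t) = 3*(t + 3) = 3*(3 + t) = 9 + 3*t)
J(Y) = 6 + Y (J(Y) = Y + 6 = 6 + Y)
x(-1, -8)/(-132) + J(c(5)) = -1*(-8)*(-1)/(-132) + (6 + (9 + 3*5)) = -8*(-1/132) + (6 + (9 + 15)) = 2/33 + (6 + 24) = 2/33 + 30 = 992/33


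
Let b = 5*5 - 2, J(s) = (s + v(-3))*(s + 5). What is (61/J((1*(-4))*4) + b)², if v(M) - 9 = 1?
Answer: 2493241/4356 ≈ 572.37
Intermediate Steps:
v(M) = 10 (v(M) = 9 + 1 = 10)
J(s) = (5 + s)*(10 + s) (J(s) = (s + 10)*(s + 5) = (10 + s)*(5 + s) = (5 + s)*(10 + s))
b = 23 (b = 25 - 2 = 23)
(61/J((1*(-4))*4) + b)² = (61/(50 + ((1*(-4))*4)² + 15*((1*(-4))*4)) + 23)² = (61/(50 + (-4*4)² + 15*(-4*4)) + 23)² = (61/(50 + (-16)² + 15*(-16)) + 23)² = (61/(50 + 256 - 240) + 23)² = (61/66 + 23)² = (1579/66)² = 2493241/4356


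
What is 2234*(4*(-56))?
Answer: -500416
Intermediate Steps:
2234*(4*(-56)) = 2234*(-224) = -500416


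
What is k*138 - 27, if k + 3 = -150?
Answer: -21141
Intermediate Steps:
k = -153 (k = -3 - 150 = -153)
k*138 - 27 = -153*138 - 27 = -21114 - 27 = -21141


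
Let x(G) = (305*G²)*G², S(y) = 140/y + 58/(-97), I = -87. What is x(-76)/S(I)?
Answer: -42935368997760/9313 ≈ -4.6103e+9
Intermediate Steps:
S(y) = -58/97 + 140/y (S(y) = 140/y + 58*(-1/97) = 140/y - 58/97 = -58/97 + 140/y)
x(G) = 305*G⁴
x(-76)/S(I) = (305*(-76)⁴)/(-58/97 + 140/(-87)) = (305*33362176)/(-58/97 + 140*(-1/87)) = 10175463680/(-58/97 - 140/87) = 10175463680/(-18626/8439) = 10175463680*(-8439/18626) = -42935368997760/9313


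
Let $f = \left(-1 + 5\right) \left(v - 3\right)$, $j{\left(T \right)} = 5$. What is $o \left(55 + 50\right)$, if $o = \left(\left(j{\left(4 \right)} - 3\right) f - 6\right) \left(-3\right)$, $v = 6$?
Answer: $-5670$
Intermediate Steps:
$f = 12$ ($f = \left(-1 + 5\right) \left(6 - 3\right) = 4 \cdot 3 = 12$)
$o = -54$ ($o = \left(\left(5 - 3\right) 12 - 6\right) \left(-3\right) = \left(2 \cdot 12 - 6\right) \left(-3\right) = \left(24 - 6\right) \left(-3\right) = 18 \left(-3\right) = -54$)
$o \left(55 + 50\right) = - 54 \left(55 + 50\right) = \left(-54\right) 105 = -5670$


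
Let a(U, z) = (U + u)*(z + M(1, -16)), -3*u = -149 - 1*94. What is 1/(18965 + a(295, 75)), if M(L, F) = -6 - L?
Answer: 1/44533 ≈ 2.2455e-5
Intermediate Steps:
u = 81 (u = -(-149 - 1*94)/3 = -(-149 - 94)/3 = -⅓*(-243) = 81)
a(U, z) = (-7 + z)*(81 + U) (a(U, z) = (U + 81)*(z + (-6 - 1*1)) = (81 + U)*(z + (-6 - 1)) = (81 + U)*(z - 7) = (81 + U)*(-7 + z) = (-7 + z)*(81 + U))
1/(18965 + a(295, 75)) = 1/(18965 + (-567 - 7*295 + 81*75 + 295*75)) = 1/(18965 + (-567 - 2065 + 6075 + 22125)) = 1/(18965 + 25568) = 1/44533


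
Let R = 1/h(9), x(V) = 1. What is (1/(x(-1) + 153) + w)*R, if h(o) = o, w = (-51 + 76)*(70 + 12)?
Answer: 315701/1386 ≈ 227.78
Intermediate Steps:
w = 2050 (w = 25*82 = 2050)
R = ⅑ (R = 1/9 = ⅑ ≈ 0.11111)
(1/(x(-1) + 153) + w)*R = (1/(1 + 153) + 2050)*(⅑) = (1/154 + 2050)*(⅑) = (315701/154)*(⅑) = 315701/1386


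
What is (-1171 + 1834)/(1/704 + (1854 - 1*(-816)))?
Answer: 466752/1879681 ≈ 0.24831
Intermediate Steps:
(-1171 + 1834)/(1/704 + (1854 - 1*(-816))) = 663/(1/704 + (1854 + 816)) = 663/(1/704 + 2670) = 663/(1879681/704) = 663*(704/1879681) = 466752/1879681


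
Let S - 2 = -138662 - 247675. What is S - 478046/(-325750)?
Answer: -62924074102/162875 ≈ -3.8633e+5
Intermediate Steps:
S = -386335 (S = 2 + (-138662 - 247675) = 2 - 386337 = -386335)
S - 478046/(-325750) = -386335 - 478046/(-325750) = -386335 - 478046*(-1)/325750 = -386335 - 1*(-239023/162875) = -386335 + 239023/162875 = -62924074102/162875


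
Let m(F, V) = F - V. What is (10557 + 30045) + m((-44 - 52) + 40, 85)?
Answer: 40461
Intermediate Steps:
(10557 + 30045) + m((-44 - 52) + 40, 85) = (10557 + 30045) + (((-44 - 52) + 40) - 1*85) = 40602 + ((-96 + 40) - 85) = 40602 + (-56 - 85) = 40602 - 141 = 40461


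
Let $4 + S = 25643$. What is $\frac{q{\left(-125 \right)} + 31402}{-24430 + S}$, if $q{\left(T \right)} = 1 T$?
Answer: $\frac{31277}{1209} \approx 25.87$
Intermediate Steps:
$S = 25639$ ($S = -4 + 25643 = 25639$)
$q{\left(T \right)} = T$
$\frac{q{\left(-125 \right)} + 31402}{-24430 + S} = \frac{-125 + 31402}{-24430 + 25639} = \frac{31277}{1209}$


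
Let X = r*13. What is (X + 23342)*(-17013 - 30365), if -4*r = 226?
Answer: -1071098135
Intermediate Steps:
r = -113/2 (r = -1/4*226 = -113/2 ≈ -56.500)
X = -1469/2 (X = -113/2*13 = -1469/2 ≈ -734.50)
(X + 23342)*(-17013 - 30365) = (-1469/2 + 23342)*(-17013 - 30365) = (45215/2)*(-47378) = -1071098135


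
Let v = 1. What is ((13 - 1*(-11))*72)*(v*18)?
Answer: 31104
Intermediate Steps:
((13 - 1*(-11))*72)*(v*18) = ((13 - 1*(-11))*72)*(1*18) = ((13 + 11)*72)*18 = (24*72)*18 = 1728*18 = 31104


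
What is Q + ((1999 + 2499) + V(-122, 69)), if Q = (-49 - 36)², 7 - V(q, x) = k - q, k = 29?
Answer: 11579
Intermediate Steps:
V(q, x) = -22 + q (V(q, x) = 7 - (29 - q) = 7 + (-29 + q) = -22 + q)
Q = 7225 (Q = (-85)² = 7225)
Q + ((1999 + 2499) + V(-122, 69)) = 7225 + ((1999 + 2499) + (-22 - 122)) = 7225 + (4498 - 144) = 7225 + 4354 = 11579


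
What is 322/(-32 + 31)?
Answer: -322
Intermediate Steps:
322/(-32 + 31) = 322/(-1) = 322*(-1) = -322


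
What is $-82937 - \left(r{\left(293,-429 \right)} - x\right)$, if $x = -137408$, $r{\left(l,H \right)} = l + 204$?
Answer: $-220842$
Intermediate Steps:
$r{\left(l,H \right)} = 204 + l$
$-82937 - \left(r{\left(293,-429 \right)} - x\right) = -82937 - \left(\left(204 + 293\right) - -137408\right) = -82937 - \left(497 + 137408\right) = -82937 - 137905 = -220842$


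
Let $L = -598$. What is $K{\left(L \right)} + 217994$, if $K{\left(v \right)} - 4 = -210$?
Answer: $217788$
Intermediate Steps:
$K{\left(v \right)} = -206$ ($K{\left(v \right)} = 4 - 210 = -206$)
$K{\left(L \right)} + 217994 = -206 + 217994 = 217788$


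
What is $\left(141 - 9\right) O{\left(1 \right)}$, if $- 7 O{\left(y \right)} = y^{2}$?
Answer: $- \frac{132}{7} \approx -18.857$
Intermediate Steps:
$O{\left(y \right)} = - \frac{y^{2}}{7}$
$\left(141 - 9\right) O{\left(1 \right)} = \left(141 - 9\right) \left(- \frac{1^{2}}{7}\right) = \left(141 + \left(-48 + 39\right)\right) \left(\left(- \frac{1}{7}\right) 1\right) = \left(141 - 9\right) \left(- \frac{1}{7}\right) = 132 \left(- \frac{1}{7}\right) = - \frac{132}{7}$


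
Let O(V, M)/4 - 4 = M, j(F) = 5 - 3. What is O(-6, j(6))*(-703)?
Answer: -16872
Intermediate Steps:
j(F) = 2
O(V, M) = 16 + 4*M
O(-6, j(6))*(-703) = (16 + 4*2)*(-703) = (16 + 8)*(-703) = 24*(-703) = -16872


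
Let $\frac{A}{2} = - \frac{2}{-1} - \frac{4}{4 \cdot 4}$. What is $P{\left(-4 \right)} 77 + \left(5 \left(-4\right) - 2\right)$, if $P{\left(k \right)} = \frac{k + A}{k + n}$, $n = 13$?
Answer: $- \frac{473}{18} \approx -26.278$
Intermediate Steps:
$A = \frac{7}{2}$ ($A = 2 \left(- \frac{2}{-1} - \frac{4}{4 \cdot 4}\right) = 2 \left(\left(-2\right) \left(-1\right) - \frac{4}{16}\right) = 2 \left(2 - \frac{1}{4}\right) = 2 \cdot \frac{7}{4} = \frac{7}{2} \approx 3.5$)
$P{\left(k \right)} = \frac{\frac{7}{2} + k}{13 + k}$ ($P{\left(k \right)} = \frac{k + \frac{7}{2}}{k + 13} = \frac{\frac{7}{2} + k}{13 + k}$)
$P{\left(-4 \right)} 77 + \left(5 \left(-4\right) - 2\right) = \frac{\frac{7}{2} - 4}{13 - 4} \cdot 77 + \left(5 \left(-4\right) - 2\right) = \frac{1}{9} \left(- \frac{1}{2}\right) 77 - 22 = \left(- \frac{1}{18}\right) 77 - 22 = - \frac{77}{18} - 22 = - \frac{473}{18}$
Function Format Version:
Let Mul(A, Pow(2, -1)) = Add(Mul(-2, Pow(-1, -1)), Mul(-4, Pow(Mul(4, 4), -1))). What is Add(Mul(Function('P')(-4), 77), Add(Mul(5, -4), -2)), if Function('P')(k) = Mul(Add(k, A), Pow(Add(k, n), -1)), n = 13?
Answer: Rational(-473, 18) ≈ -26.278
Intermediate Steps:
A = Rational(7, 2) (A = Mul(2, Add(Mul(-2, Pow(-1, -1)), Mul(-4, Pow(Mul(4, 4), -1)))) = Mul(2, Add(Mul(-2, -1), Mul(-4, Pow(16, -1)))) = Mul(2, Add(2, Mul(-4, Rational(1, 16)))) = Mul(2, Add(2, Rational(-1, 4))) = Mul(2, Rational(7, 4)) = Rational(7, 2) ≈ 3.5000)
Function('P')(k) = Mul(Pow(Add(13, k), -1), Add(Rational(7, 2), k)) (Function('P')(k) = Mul(Add(k, Rational(7, 2)), Pow(Add(k, 13), -1)) = Mul(Add(Rational(7, 2), k), Pow(Add(13, k), -1)) = Mul(Pow(Add(13, k), -1), Add(Rational(7, 2), k)))
Add(Mul(Function('P')(-4), 77), Add(Mul(5, -4), -2)) = Add(Mul(Mul(Pow(Add(13, -4), -1), Add(Rational(7, 2), -4)), 77), Add(Mul(5, -4), -2)) = Add(Mul(Mul(Pow(9, -1), Rational(-1, 2)), 77), Add(-20, -2)) = Add(Mul(Mul(Rational(1, 9), Rational(-1, 2)), 77), -22) = Add(Mul(Rational(-1, 18), 77), -22) = Add(Rational(-77, 18), -22) = Rational(-473, 18)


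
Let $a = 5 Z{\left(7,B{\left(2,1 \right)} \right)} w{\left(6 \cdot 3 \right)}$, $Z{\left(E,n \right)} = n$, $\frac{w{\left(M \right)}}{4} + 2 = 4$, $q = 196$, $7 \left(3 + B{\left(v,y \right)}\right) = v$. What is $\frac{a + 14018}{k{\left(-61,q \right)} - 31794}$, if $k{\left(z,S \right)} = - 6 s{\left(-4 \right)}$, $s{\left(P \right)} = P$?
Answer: $- \frac{48683}{111195} \approx -0.43782$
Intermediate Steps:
$B{\left(v,y \right)} = -3 + \frac{v}{7}$
$w{\left(M \right)} = 8$ ($w{\left(M \right)} = -8 + 4 \cdot 4 = -8 + 16 = 8$)
$a = - \frac{760}{7}$ ($a = 5 \left(-3 + \frac{1}{7} \cdot 2\right) 8 = 5 \left(-3 + \frac{2}{7}\right) 8 = 5 \left(- \frac{19}{7}\right) 8 = \left(- \frac{95}{7}\right) 8 = - \frac{760}{7} \approx -108.57$)
$k{\left(z,S \right)} = 24$ ($k{\left(z,S \right)} = \left(-6\right) \left(-4\right) = 24$)
$\frac{a + 14018}{k{\left(-61,q \right)} - 31794} = \frac{- \frac{760}{7} + 14018}{24 - 31794} = \frac{97366}{7 \left(-31770\right)} = \frac{97366}{7} \left(- \frac{1}{31770}\right) = - \frac{48683}{111195}$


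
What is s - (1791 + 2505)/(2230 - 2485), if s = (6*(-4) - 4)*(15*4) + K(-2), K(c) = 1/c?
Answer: -282821/170 ≈ -1663.7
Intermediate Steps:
s = -3361/2 (s = (6*(-4) - 4)*(15*4) + 1/(-2) = (-24 - 4)*60 - ½ = -28*60 - ½ = -1680 - ½ = -3361/2 ≈ -1680.5)
s - (1791 + 2505)/(2230 - 2485) = -3361/2 - (1791 + 2505)/(2230 - 2485) = -3361/2 - 4296/(-255) = -3361/2 - 4296*(-1)/255 = -3361/2 - 1*(-1432/85) = -3361/2 + 1432/85 = -282821/170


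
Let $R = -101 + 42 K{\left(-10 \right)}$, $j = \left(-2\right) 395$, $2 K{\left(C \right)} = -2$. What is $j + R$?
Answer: $-933$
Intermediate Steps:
$K{\left(C \right)} = -1$ ($K{\left(C \right)} = \frac{1}{2} \left(-2\right) = -1$)
$j = -790$
$R = -143$ ($R = -101 + 42 \left(-1\right) = -101 - 42 = -143$)
$j + R = -790 - 143 = -933$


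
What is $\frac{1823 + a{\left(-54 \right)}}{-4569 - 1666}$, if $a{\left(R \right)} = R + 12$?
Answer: $- \frac{1781}{6235} \approx -0.28565$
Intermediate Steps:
$a{\left(R \right)} = 12 + R$
$\frac{1823 + a{\left(-54 \right)}}{-4569 - 1666} = \frac{1823 + \left(12 - 54\right)}{-4569 - 1666} = \frac{1823 - 42}{-6235} = 1781 \left(- \frac{1}{6235}\right) = - \frac{1781}{6235}$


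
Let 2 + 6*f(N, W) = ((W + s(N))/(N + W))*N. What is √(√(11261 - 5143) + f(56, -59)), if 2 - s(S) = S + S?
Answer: √(4729 + 9*√6118)/3 ≈ 24.570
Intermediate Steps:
s(S) = 2 - 2*S (s(S) = 2 - (S + S) = 2 - 2*S)
f(N, W) = -⅓ + N*(2 + W - 2*N)/(6*(N + W)) (f(N, W) = -⅓ + (((W + (2 - 2*N))/(N + W))*N)/6 = -⅓ + (((2 + W - 2*N)/(N + W))*N)/6 = -⅓ + (N*(2 + W - 2*N)/(N + W))/6 = -⅓ + N*(2 + W - 2*N)/(6*(N + W)))
√(√(11261 - 5143) + f(56, -59)) = √(√(11261 - 5143) + (-⅓*(-59) - ⅓*56² + (⅙)*56*(-59))/(56 - 59)) = √(√6118 + (59/3 - ⅓*3136 - 1652/3)/(-3)) = √(√6118 - (59/3 - 3136/3 - 1652/3)/3) = √(√6118 - ⅓*(-4729/3)) = √(√6118 + 4729/9) = √(4729/9 + √6118)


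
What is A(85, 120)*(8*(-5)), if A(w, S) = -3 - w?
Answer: 3520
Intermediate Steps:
A(85, 120)*(8*(-5)) = (-3 - 1*85)*(8*(-5)) = (-3 - 85)*(-40) = -88*(-40) = 3520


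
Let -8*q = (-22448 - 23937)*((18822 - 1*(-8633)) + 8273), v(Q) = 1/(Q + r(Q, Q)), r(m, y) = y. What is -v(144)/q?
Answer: -1/59660758080 ≈ -1.6761e-11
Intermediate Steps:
v(Q) = 1/(2*Q) (v(Q) = 1/(Q + Q) = 1/(2*Q))
q = 207155410 (q = -(-22448 - 23937)*((18822 - 1*(-8633)) + 8273)/8 = -(-46385)*((18822 + 8633) + 8273)/8 = -(-46385)*(27455 + 8273)/8 = -(-46385)*35728/8 = -⅛*(-1657243280) = 207155410)
-v(144)/q = -(½)/144/207155410 = -(½)*(1/144)/207155410 = -1/(288*207155410) = -1*1/59660758080 = -1/59660758080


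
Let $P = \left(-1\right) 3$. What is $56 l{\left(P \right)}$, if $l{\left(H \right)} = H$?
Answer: $-168$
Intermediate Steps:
$P = -3$
$56 l{\left(P \right)} = 56 \left(-3\right) = -168$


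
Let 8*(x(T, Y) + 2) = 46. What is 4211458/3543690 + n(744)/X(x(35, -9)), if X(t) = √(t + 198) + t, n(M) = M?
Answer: -24257218871/1773616845 + 1984*√807/1001 ≈ 42.628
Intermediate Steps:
x(T, Y) = 15/4 (x(T, Y) = -2 + (⅛)*46 = -2 + 23/4 = 15/4)
X(t) = t + √(198 + t) (X(t) = √(198 + t) + t = t + √(198 + t))
4211458/3543690 + n(744)/X(x(35, -9)) = 4211458/3543690 + 744/(15/4 + √(198 + 15/4)) = 4211458*(1/3543690) + 744/(15/4 + √(807/4)) = 2105729/1771845 + 744/(15/4 + √807/2)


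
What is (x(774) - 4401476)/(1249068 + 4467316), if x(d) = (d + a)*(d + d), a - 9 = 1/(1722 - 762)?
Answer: -255151231/457310720 ≈ -0.55794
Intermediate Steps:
a = 8641/960 (a = 9 + 1/(1722 - 762) = 9 + 1/960 = 8641/960 ≈ 9.0010)
x(d) = 2*d*(8641/960 + d) (x(d) = (d + 8641/960)*(d + d) = (8641/960 + d)*(2*d) = 2*d*(8641/960 + d))
(x(774) - 4401476)/(1249068 + 4467316) = ((1/480)*774*(8641 + 960*774) - 4401476)/(1249068 + 4467316) = ((1/480)*774*(8641 + 743040) - 4401476)/5716384 = ((1/480)*774*751681 - 4401476)*(1/5716384) = (96966849/80 - 4401476)*(1/5716384) = -255151231/80*1/5716384 = -255151231/457310720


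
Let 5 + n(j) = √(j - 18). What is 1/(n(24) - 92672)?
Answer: -92677/8589026323 - √6/8589026323 ≈ -1.0790e-5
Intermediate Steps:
n(j) = -5 + √(-18 + j) (n(j) = -5 + √(j - 18) = -5 + √(-18 + j))
1/(n(24) - 92672) = 1/((-5 + √(-18 + 24)) - 92672) = 1/((-5 + √6) - 92672) = 1/(-92677 + √6)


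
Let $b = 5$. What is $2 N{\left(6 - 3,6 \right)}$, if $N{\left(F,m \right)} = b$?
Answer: $10$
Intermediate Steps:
$N{\left(F,m \right)} = 5$
$2 N{\left(6 - 3,6 \right)} = 2 \cdot 5 = 10$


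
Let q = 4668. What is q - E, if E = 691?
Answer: 3977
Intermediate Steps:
q - E = 4668 - 1*691 = 4668 - 691 = 3977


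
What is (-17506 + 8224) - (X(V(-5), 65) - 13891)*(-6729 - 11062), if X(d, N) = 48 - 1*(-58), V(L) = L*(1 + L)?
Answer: -245258217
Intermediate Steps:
X(d, N) = 106 (X(d, N) = 48 + 58 = 106)
(-17506 + 8224) - (X(V(-5), 65) - 13891)*(-6729 - 11062) = (-17506 + 8224) - (106 - 13891)*(-6729 - 11062) = -9282 - (-13785)*(-17791) = -9282 - 1*245248935 = -9282 - 245248935 = -245258217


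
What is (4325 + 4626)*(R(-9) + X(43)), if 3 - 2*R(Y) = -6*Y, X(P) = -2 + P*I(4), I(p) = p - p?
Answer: -492305/2 ≈ -2.4615e+5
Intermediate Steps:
I(p) = 0
X(P) = -2 (X(P) = -2 + P*0 = -2 + 0 = -2)
R(Y) = 3/2 + 3*Y (R(Y) = 3/2 - (-3)*Y = 3/2 + 3*Y)
(4325 + 4626)*(R(-9) + X(43)) = (4325 + 4626)*((3/2 + 3*(-9)) - 2) = 8951*((3/2 - 27) - 2) = 8951*(-51/2 - 2) = 8951*(-55/2) = -492305/2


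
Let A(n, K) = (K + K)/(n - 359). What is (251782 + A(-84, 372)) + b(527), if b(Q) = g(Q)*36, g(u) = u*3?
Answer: 136752470/443 ≈ 3.0870e+5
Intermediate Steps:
g(u) = 3*u
b(Q) = 108*Q (b(Q) = (3*Q)*36 = 108*Q)
A(n, K) = 2*K/(-359 + n) (A(n, K) = (2*K)/(-359 + n) = 2*K/(-359 + n))
(251782 + A(-84, 372)) + b(527) = (251782 + 2*372/(-359 - 84)) + 108*527 = (251782 + 2*372/(-443)) + 56916 = (251782 + 2*372*(-1/443)) + 56916 = (251782 - 744/443) + 56916 = 111538682/443 + 56916 = 136752470/443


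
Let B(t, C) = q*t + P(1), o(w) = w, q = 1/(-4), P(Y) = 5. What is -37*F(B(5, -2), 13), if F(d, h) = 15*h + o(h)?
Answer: -7696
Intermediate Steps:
q = -1/4 ≈ -0.25000
B(t, C) = 5 - t/4 (B(t, C) = -t/4 + 5 = 5 - t/4)
F(d, h) = 16*h (F(d, h) = 15*h + h = 16*h)
-37*F(B(5, -2), 13) = -592*13 = -37*208 = -7696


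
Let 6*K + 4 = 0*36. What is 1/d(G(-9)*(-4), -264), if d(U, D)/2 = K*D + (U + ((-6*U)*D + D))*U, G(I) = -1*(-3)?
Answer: 1/463168 ≈ 2.1590e-6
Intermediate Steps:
G(I) = 3
K = -⅔ (K = -⅔ + (0*36)/6 = -⅔ + (⅙)*0 = -⅔ + 0 = -⅔ ≈ -0.66667)
d(U, D) = -4*D/3 + 2*U*(D + U - 6*D*U) (d(U, D) = 2*(-2*D/3 + (U + ((-6*U)*D + D))*U) = 2*(-2*D/3 + (U + (-6*D*U + D))*U) = 2*(-2*D/3 + (U + (D - 6*D*U))*U) = 2*(-2*D/3 + (D + U - 6*D*U)*U) = 2*(-2*D/3 + U*(D + U - 6*D*U)) = -4*D/3 + 2*U*(D + U - 6*D*U))
1/d(G(-9)*(-4), -264) = 1/(2*(3*(-4))² - 4/3*(-264) - 12*(-264)*(3*(-4))² + 2*(-264)*(3*(-4))) = 1/(2*(-12)² + 352 - 12*(-264)*(-12)² + 2*(-264)*(-12)) = 1/(2*144 + 352 - 12*(-264)*144 + 6336) = 1/(288 + 352 + 456192 + 6336) = 1/463168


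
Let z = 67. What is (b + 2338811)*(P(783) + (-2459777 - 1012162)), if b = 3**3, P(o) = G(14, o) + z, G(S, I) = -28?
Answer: -8120211652200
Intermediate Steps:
P(o) = 39 (P(o) = -28 + 67 = 39)
b = 27
(b + 2338811)*(P(783) + (-2459777 - 1012162)) = (27 + 2338811)*(39 + (-2459777 - 1012162)) = 2338838*(39 - 3471939) = 2338838*(-3471900) = -8120211652200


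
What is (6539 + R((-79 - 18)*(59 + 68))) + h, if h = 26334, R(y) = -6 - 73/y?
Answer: 404888646/12319 ≈ 32867.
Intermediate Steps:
R(y) = -6 - 73/y
(6539 + R((-79 - 18)*(59 + 68))) + h = (6539 + (-6 - 73*1/((-79 - 18)*(59 + 68)))) + 26334 = (6539 + (-6 - 73/((-97*127)))) + 26334 = (6539 + (-6 - 73/(-12319))) + 26334 = (6539 + (-6 - 73*(-1/12319))) + 26334 = (6539 + (-6 + 73/12319)) + 26334 = (6539 - 73841/12319) + 26334 = 80480100/12319 + 26334 = 404888646/12319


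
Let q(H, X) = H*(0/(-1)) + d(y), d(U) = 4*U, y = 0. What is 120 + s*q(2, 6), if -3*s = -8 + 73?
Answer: 120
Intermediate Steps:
q(H, X) = 0 (q(H, X) = H*(0/(-1)) + 4*0 = H*(0*(-1)) + 0 = H*0 + 0 = 0 + 0 = 0)
s = -65/3 (s = -(-8 + 73)/3 = -⅓*65 = -65/3 ≈ -21.667)
120 + s*q(2, 6) = 120 - 65/3*0 = 120 + 0 = 120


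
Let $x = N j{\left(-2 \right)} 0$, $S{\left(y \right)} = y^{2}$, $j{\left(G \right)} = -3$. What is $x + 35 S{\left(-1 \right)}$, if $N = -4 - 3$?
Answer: $35$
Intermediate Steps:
$N = -7$ ($N = -4 - 3 = -7$)
$x = 0$ ($x = \left(-7\right) \left(-3\right) 0 = 21 \cdot 0 = 0$)
$x + 35 S{\left(-1 \right)} = 0 + 35 \left(-1\right)^{2} = 0 + 35 \cdot 1 = 0 + 35 = 35$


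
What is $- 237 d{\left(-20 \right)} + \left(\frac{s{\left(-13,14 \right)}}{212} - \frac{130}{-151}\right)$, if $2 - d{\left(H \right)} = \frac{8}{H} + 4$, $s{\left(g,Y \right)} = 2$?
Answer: $\frac{30417031}{80030} \approx 380.07$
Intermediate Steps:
$d{\left(H \right)} = -2 - \frac{8}{H}$ ($d{\left(H \right)} = 2 - \left(\frac{8}{H} + 4\right) = 2 - \left(4 + \frac{8}{H}\right) = -2 - \frac{8}{H}$)
$- 237 d{\left(-20 \right)} + \left(\frac{s{\left(-13,14 \right)}}{212} - \frac{130}{-151}\right) = - 237 \left(-2 - \frac{8}{-20}\right) + \left(\frac{2}{212} - \frac{130}{-151}\right) = - 237 \left(-2 - - \frac{2}{5}\right) + \left(2 \cdot \frac{1}{212} - - \frac{130}{151}\right) = - 237 \left(-2 + \frac{2}{5}\right) + \left(\frac{1}{106} + \frac{130}{151}\right) = \left(-237\right) \left(- \frac{8}{5}\right) + \frac{13931}{16006} = \frac{1896}{5} + \frac{13931}{16006} = \frac{30417031}{80030}$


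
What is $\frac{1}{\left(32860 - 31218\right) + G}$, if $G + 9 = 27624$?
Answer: $\frac{1}{29257} \approx 3.418 \cdot 10^{-5}$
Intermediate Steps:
$G = 27615$ ($G = -9 + 27624 = 27615$)
$\frac{1}{\left(32860 - 31218\right) + G} = \frac{1}{\left(32860 - 31218\right) + 27615} = \frac{1}{1642 + 27615} = \frac{1}{29257}$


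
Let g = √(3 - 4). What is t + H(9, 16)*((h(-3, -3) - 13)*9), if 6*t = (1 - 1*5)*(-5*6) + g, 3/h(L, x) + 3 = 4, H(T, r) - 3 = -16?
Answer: 1190 + I/6 ≈ 1190.0 + 0.16667*I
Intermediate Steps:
g = I (g = √(-1) = I ≈ 1.0*I)
H(T, r) = -13 (H(T, r) = 3 - 16 = -13)
h(L, x) = 3 (h(L, x) = 3/(-3 + 4) = 3/1 = 3*1 = 3)
t = 20 + I/6 (t = ((1 - 1*5)*(-5*6) + I)/6 = ((1 - 5)*(-30) + I)/6 = (-4*(-30) + I)/6 = (120 + I)/6 = 20 + I/6 ≈ 20.0 + 0.16667*I)
t + H(9, 16)*((h(-3, -3) - 13)*9) = (20 + I/6) - 13*(3 - 13)*9 = (20 + I/6) - (-130)*9 = (20 + I/6) - 13*(-90) = (20 + I/6) + 1170 = 1190 + I/6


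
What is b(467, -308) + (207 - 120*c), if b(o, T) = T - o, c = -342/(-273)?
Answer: -65368/91 ≈ -718.33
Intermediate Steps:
c = 114/91 (c = -342*(-1/273) = 114/91 ≈ 1.2527)
b(467, -308) + (207 - 120*c) = (-308 - 1*467) + (207 - 120*114/91) = (-308 - 467) + (207 - 13680/91) = -775 + 5157/91 = -65368/91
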